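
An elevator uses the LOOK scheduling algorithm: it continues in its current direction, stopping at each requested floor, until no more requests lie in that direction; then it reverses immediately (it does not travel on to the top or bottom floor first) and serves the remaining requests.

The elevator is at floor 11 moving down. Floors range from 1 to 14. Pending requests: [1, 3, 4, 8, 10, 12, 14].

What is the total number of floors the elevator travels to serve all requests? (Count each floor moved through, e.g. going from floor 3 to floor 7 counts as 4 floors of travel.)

Start at floor 11 moving down, LOOK stop order: [10, 8, 4, 3, 1, 12, 14]
  11 → 10: |10-11| = 1, total = 1
  10 → 8: |8-10| = 2, total = 3
  8 → 4: |4-8| = 4, total = 7
  4 → 3: |3-4| = 1, total = 8
  3 → 1: |1-3| = 2, total = 10
  1 → 12: |12-1| = 11, total = 21
  12 → 14: |14-12| = 2, total = 23

Answer: 23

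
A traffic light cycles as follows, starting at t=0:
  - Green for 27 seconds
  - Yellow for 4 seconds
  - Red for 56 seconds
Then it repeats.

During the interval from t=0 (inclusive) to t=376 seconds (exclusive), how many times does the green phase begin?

Cycle = 27+4+56 = 87s
green phase starts at t = k*87 + 0 for k=0,1,2,...
Need k*87+0 < 376 → k < 4.322
k ∈ {0, ..., 4} → 5 starts

Answer: 5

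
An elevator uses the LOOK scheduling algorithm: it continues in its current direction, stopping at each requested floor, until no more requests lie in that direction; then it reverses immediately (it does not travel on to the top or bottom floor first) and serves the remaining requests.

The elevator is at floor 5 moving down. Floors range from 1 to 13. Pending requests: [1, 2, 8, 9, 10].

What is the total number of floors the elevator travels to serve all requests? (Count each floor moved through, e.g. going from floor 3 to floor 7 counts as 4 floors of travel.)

Start at floor 5 moving down, LOOK stop order: [2, 1, 8, 9, 10]
  5 → 2: |2-5| = 3, total = 3
  2 → 1: |1-2| = 1, total = 4
  1 → 8: |8-1| = 7, total = 11
  8 → 9: |9-8| = 1, total = 12
  9 → 10: |10-9| = 1, total = 13

Answer: 13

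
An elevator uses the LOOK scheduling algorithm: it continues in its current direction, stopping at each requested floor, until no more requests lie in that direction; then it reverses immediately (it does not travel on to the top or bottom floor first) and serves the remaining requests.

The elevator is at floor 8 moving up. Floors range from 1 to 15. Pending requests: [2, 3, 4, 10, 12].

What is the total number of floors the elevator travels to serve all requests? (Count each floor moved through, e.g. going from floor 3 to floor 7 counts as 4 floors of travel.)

Start at floor 8 moving up, LOOK stop order: [10, 12, 4, 3, 2]
  8 → 10: |10-8| = 2, total = 2
  10 → 12: |12-10| = 2, total = 4
  12 → 4: |4-12| = 8, total = 12
  4 → 3: |3-4| = 1, total = 13
  3 → 2: |2-3| = 1, total = 14

Answer: 14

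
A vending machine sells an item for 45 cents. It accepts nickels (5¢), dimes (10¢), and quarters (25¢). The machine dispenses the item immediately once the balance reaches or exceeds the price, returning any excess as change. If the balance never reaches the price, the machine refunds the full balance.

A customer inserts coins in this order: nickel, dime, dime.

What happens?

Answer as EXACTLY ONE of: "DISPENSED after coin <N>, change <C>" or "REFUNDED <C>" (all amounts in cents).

Answer: REFUNDED 25

Derivation:
Price: 45¢
Coin 1 (nickel, 5¢): balance = 5¢
Coin 2 (dime, 10¢): balance = 15¢
Coin 3 (dime, 10¢): balance = 25¢
All coins inserted, balance 25¢ < price 45¢ → REFUND 25¢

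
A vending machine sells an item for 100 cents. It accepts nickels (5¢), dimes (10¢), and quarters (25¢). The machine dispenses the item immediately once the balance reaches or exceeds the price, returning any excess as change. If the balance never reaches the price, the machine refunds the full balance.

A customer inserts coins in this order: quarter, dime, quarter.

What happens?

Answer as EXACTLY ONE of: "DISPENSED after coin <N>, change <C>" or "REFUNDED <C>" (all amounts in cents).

Answer: REFUNDED 60

Derivation:
Price: 100¢
Coin 1 (quarter, 25¢): balance = 25¢
Coin 2 (dime, 10¢): balance = 35¢
Coin 3 (quarter, 25¢): balance = 60¢
All coins inserted, balance 60¢ < price 100¢ → REFUND 60¢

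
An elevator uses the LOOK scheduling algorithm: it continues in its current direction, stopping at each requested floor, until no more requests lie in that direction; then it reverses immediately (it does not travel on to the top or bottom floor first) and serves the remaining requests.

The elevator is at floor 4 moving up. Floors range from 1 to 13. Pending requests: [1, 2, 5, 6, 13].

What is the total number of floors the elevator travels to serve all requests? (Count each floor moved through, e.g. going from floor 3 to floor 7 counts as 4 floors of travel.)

Start at floor 4 moving up, LOOK stop order: [5, 6, 13, 2, 1]
  4 → 5: |5-4| = 1, total = 1
  5 → 6: |6-5| = 1, total = 2
  6 → 13: |13-6| = 7, total = 9
  13 → 2: |2-13| = 11, total = 20
  2 → 1: |1-2| = 1, total = 21

Answer: 21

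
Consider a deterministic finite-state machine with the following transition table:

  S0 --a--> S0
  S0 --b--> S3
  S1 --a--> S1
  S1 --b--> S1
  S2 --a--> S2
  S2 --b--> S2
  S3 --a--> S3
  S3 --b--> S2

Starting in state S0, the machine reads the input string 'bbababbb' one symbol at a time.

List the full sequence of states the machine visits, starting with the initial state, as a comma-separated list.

Start: S0
  read 'b': S0 --b--> S3
  read 'b': S3 --b--> S2
  read 'a': S2 --a--> S2
  read 'b': S2 --b--> S2
  read 'a': S2 --a--> S2
  read 'b': S2 --b--> S2
  read 'b': S2 --b--> S2
  read 'b': S2 --b--> S2

Answer: S0, S3, S2, S2, S2, S2, S2, S2, S2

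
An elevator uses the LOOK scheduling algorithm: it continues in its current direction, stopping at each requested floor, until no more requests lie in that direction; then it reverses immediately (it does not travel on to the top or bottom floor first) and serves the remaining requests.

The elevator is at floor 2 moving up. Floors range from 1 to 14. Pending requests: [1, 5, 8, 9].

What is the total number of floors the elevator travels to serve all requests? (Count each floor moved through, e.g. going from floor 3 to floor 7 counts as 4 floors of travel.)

Start at floor 2 moving up, LOOK stop order: [5, 8, 9, 1]
  2 → 5: |5-2| = 3, total = 3
  5 → 8: |8-5| = 3, total = 6
  8 → 9: |9-8| = 1, total = 7
  9 → 1: |1-9| = 8, total = 15

Answer: 15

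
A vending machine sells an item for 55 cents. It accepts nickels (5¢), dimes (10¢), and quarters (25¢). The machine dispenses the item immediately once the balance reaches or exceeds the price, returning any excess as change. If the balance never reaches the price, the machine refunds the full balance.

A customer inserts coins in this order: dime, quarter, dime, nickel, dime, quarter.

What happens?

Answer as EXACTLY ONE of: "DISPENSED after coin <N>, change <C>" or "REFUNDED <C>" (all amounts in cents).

Answer: DISPENSED after coin 5, change 5

Derivation:
Price: 55¢
Coin 1 (dime, 10¢): balance = 10¢
Coin 2 (quarter, 25¢): balance = 35¢
Coin 3 (dime, 10¢): balance = 45¢
Coin 4 (nickel, 5¢): balance = 50¢
Coin 5 (dime, 10¢): balance = 60¢
  → balance >= price → DISPENSE, change = 60 - 55 = 5¢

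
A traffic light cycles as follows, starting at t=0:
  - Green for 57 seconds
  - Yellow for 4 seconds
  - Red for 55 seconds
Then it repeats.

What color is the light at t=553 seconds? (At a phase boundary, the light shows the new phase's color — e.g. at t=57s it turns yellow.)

Cycle length = 57 + 4 + 55 = 116s
t = 553, phase_t = 553 mod 116 = 89
89 >= 61 → RED

Answer: red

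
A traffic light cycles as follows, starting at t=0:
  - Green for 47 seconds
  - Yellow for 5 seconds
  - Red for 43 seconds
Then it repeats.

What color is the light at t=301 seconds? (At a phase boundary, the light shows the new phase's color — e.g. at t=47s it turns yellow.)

Answer: green

Derivation:
Cycle length = 47 + 5 + 43 = 95s
t = 301, phase_t = 301 mod 95 = 16
16 < 47 (green end) → GREEN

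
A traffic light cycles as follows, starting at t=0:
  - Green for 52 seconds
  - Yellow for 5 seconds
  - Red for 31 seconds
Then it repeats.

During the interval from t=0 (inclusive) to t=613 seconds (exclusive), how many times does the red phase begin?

Cycle = 52+5+31 = 88s
red phase starts at t = k*88 + 57 for k=0,1,2,...
Need k*88+57 < 613 → k < 6.318
k ∈ {0, ..., 6} → 7 starts

Answer: 7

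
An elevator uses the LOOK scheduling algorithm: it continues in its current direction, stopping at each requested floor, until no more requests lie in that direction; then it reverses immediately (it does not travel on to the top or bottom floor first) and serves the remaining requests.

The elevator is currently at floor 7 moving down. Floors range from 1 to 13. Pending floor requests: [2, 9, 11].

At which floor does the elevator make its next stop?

Answer: 2

Derivation:
Current floor: 7, direction: down
Requests above: [9, 11]
Requests below: [2]
Moving down and requests lie below → nearest below is max([2]) = 2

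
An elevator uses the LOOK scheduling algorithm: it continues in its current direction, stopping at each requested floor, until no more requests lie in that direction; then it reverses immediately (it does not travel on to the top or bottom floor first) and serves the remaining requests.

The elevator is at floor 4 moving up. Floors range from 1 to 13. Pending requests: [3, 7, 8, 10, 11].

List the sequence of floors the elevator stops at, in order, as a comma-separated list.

Current: 4, moving UP
Serve above first (ascending): [7, 8, 10, 11]
Then reverse, serve below (descending): [3]

Answer: 7, 8, 10, 11, 3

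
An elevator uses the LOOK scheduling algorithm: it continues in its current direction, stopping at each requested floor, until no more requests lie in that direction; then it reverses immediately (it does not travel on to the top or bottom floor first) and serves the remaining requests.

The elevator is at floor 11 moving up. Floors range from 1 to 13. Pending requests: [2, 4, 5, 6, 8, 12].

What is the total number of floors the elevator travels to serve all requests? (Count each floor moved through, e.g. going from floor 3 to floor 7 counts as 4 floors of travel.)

Start at floor 11 moving up, LOOK stop order: [12, 8, 6, 5, 4, 2]
  11 → 12: |12-11| = 1, total = 1
  12 → 8: |8-12| = 4, total = 5
  8 → 6: |6-8| = 2, total = 7
  6 → 5: |5-6| = 1, total = 8
  5 → 4: |4-5| = 1, total = 9
  4 → 2: |2-4| = 2, total = 11

Answer: 11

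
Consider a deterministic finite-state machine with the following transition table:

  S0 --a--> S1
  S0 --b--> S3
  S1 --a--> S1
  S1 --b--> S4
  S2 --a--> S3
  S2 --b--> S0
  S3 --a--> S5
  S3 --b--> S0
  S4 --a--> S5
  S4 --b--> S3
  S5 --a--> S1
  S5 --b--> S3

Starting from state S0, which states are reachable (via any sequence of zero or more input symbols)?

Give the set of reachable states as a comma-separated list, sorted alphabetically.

Answer: S0, S1, S3, S4, S5

Derivation:
BFS from S0:
  visit S0: S0--a-->S1 (new), S0--b-->S3 (new)
  visit S1: S1--a-->S1 (seen), S1--b-->S4 (new)
  visit S3: S3--a-->S5 (new), S3--b-->S0 (seen)
  visit S4: S4--a-->S5 (seen), S4--b-->S3 (seen)
  visit S5: S5--a-->S1 (seen), S5--b-->S3 (seen)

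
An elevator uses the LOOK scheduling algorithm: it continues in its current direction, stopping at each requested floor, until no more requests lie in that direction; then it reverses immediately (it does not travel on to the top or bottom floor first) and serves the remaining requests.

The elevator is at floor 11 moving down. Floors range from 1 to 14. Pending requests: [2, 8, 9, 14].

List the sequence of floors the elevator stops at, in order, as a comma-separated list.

Answer: 9, 8, 2, 14

Derivation:
Current: 11, moving DOWN
Serve below first (descending): [9, 8, 2]
Then reverse, serve above (ascending): [14]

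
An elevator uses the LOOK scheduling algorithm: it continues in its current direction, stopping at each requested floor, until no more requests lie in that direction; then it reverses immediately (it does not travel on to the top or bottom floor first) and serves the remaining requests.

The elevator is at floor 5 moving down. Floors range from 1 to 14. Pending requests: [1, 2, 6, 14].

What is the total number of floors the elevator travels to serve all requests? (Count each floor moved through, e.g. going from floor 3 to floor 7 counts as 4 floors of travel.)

Start at floor 5 moving down, LOOK stop order: [2, 1, 6, 14]
  5 → 2: |2-5| = 3, total = 3
  2 → 1: |1-2| = 1, total = 4
  1 → 6: |6-1| = 5, total = 9
  6 → 14: |14-6| = 8, total = 17

Answer: 17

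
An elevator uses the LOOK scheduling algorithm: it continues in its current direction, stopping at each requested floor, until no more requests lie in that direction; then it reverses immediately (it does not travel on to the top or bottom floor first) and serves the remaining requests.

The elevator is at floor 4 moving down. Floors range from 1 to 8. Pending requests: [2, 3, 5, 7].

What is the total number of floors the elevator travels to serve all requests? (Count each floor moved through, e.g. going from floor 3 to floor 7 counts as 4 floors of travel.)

Answer: 7

Derivation:
Start at floor 4 moving down, LOOK stop order: [3, 2, 5, 7]
  4 → 3: |3-4| = 1, total = 1
  3 → 2: |2-3| = 1, total = 2
  2 → 5: |5-2| = 3, total = 5
  5 → 7: |7-5| = 2, total = 7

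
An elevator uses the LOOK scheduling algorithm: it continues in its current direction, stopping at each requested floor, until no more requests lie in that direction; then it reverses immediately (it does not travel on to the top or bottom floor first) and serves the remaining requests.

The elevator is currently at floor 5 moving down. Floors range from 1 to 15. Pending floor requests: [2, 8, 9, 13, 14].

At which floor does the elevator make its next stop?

Answer: 2

Derivation:
Current floor: 5, direction: down
Requests above: [8, 9, 13, 14]
Requests below: [2]
Moving down and requests lie below → nearest below is max([2]) = 2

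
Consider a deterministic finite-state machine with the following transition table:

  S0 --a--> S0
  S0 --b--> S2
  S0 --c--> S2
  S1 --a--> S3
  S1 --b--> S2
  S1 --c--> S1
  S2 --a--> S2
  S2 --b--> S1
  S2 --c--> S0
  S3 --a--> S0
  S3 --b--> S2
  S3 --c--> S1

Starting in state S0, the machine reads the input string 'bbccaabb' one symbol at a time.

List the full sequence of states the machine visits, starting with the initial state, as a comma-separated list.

Answer: S0, S2, S1, S1, S1, S3, S0, S2, S1

Derivation:
Start: S0
  read 'b': S0 --b--> S2
  read 'b': S2 --b--> S1
  read 'c': S1 --c--> S1
  read 'c': S1 --c--> S1
  read 'a': S1 --a--> S3
  read 'a': S3 --a--> S0
  read 'b': S0 --b--> S2
  read 'b': S2 --b--> S1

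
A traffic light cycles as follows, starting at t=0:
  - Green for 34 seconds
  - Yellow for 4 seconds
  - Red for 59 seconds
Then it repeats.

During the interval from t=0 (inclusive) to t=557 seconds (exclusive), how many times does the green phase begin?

Cycle = 34+4+59 = 97s
green phase starts at t = k*97 + 0 for k=0,1,2,...
Need k*97+0 < 557 → k < 5.742
k ∈ {0, ..., 5} → 6 starts

Answer: 6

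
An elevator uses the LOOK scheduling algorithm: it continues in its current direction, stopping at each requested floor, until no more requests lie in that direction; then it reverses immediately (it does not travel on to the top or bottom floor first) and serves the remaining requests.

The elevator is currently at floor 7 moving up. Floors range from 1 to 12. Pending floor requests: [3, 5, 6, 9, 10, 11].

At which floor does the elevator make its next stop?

Current floor: 7, direction: up
Requests above: [9, 10, 11]
Requests below: [3, 5, 6]
Moving up and requests lie above → nearest above is min([9, 10, 11]) = 9

Answer: 9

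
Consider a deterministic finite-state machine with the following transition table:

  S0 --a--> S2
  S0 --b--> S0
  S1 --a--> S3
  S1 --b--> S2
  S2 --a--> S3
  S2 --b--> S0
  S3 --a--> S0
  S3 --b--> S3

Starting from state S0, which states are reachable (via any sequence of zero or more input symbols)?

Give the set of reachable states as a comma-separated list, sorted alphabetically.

BFS from S0:
  visit S0: S0--a-->S2 (new), S0--b-->S0 (seen)
  visit S2: S2--a-->S3 (new), S2--b-->S0 (seen)
  visit S3: S3--a-->S0 (seen), S3--b-->S3 (seen)

Answer: S0, S2, S3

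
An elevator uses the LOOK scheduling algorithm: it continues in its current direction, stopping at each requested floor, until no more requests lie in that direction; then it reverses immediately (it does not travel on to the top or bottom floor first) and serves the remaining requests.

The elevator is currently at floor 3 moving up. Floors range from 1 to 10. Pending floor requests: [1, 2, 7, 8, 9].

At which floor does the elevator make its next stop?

Answer: 7

Derivation:
Current floor: 3, direction: up
Requests above: [7, 8, 9]
Requests below: [1, 2]
Moving up and requests lie above → nearest above is min([7, 8, 9]) = 7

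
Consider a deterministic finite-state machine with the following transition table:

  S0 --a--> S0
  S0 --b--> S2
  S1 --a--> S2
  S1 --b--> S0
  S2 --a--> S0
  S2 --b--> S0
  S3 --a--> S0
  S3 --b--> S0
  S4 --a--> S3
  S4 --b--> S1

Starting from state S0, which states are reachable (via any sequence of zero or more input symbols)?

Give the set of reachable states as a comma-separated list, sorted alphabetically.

BFS from S0:
  visit S0: S0--a-->S0 (seen), S0--b-->S2 (new)
  visit S2: S2--a-->S0 (seen), S2--b-->S0 (seen)

Answer: S0, S2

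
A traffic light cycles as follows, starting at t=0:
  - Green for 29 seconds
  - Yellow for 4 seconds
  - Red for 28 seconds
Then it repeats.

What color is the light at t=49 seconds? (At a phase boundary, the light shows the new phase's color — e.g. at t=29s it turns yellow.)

Answer: red

Derivation:
Cycle length = 29 + 4 + 28 = 61s
t = 49, phase_t = 49 mod 61 = 49
49 >= 33 → RED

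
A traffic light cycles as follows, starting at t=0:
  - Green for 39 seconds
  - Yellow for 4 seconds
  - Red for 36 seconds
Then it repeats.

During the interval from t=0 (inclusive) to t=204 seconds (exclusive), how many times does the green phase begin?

Cycle = 39+4+36 = 79s
green phase starts at t = k*79 + 0 for k=0,1,2,...
Need k*79+0 < 204 → k < 2.582
k ∈ {0, ..., 2} → 3 starts

Answer: 3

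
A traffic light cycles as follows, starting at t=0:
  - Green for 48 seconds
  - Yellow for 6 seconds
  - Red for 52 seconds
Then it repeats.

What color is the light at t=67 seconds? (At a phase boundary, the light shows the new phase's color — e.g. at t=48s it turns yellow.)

Answer: red

Derivation:
Cycle length = 48 + 6 + 52 = 106s
t = 67, phase_t = 67 mod 106 = 67
67 >= 54 → RED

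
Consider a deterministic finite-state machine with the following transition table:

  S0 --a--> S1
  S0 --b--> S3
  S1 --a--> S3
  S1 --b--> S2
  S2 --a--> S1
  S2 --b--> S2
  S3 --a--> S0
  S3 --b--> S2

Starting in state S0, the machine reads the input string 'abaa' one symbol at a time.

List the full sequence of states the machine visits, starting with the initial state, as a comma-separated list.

Start: S0
  read 'a': S0 --a--> S1
  read 'b': S1 --b--> S2
  read 'a': S2 --a--> S1
  read 'a': S1 --a--> S3

Answer: S0, S1, S2, S1, S3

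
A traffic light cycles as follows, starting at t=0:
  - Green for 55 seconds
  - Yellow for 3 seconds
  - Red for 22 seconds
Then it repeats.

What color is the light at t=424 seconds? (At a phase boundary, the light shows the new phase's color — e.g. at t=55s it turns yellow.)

Cycle length = 55 + 3 + 22 = 80s
t = 424, phase_t = 424 mod 80 = 24
24 < 55 (green end) → GREEN

Answer: green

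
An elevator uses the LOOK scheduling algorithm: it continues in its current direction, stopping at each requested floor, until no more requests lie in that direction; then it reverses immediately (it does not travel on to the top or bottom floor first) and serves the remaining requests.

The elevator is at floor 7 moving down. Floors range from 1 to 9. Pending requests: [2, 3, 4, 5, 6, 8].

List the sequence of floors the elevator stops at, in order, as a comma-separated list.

Current: 7, moving DOWN
Serve below first (descending): [6, 5, 4, 3, 2]
Then reverse, serve above (ascending): [8]

Answer: 6, 5, 4, 3, 2, 8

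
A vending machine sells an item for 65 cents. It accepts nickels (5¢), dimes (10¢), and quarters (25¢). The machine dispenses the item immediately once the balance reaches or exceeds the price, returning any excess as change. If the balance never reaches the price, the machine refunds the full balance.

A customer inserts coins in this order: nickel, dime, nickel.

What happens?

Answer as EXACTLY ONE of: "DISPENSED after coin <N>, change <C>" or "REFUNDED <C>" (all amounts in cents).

Answer: REFUNDED 20

Derivation:
Price: 65¢
Coin 1 (nickel, 5¢): balance = 5¢
Coin 2 (dime, 10¢): balance = 15¢
Coin 3 (nickel, 5¢): balance = 20¢
All coins inserted, balance 20¢ < price 65¢ → REFUND 20¢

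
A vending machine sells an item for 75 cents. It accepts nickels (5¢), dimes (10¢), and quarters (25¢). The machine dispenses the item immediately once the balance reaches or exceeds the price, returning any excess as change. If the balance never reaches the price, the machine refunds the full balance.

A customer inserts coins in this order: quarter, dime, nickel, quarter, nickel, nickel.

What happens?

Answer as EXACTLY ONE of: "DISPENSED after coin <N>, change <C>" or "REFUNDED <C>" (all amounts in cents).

Answer: DISPENSED after coin 6, change 0

Derivation:
Price: 75¢
Coin 1 (quarter, 25¢): balance = 25¢
Coin 2 (dime, 10¢): balance = 35¢
Coin 3 (nickel, 5¢): balance = 40¢
Coin 4 (quarter, 25¢): balance = 65¢
Coin 5 (nickel, 5¢): balance = 70¢
Coin 6 (nickel, 5¢): balance = 75¢
  → balance >= price → DISPENSE, change = 75 - 75 = 0¢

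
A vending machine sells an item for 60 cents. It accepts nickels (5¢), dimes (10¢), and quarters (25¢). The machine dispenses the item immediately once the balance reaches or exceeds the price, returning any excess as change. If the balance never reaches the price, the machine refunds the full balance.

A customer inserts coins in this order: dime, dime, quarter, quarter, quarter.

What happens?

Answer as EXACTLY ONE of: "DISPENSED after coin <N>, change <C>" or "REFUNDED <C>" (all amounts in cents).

Answer: DISPENSED after coin 4, change 10

Derivation:
Price: 60¢
Coin 1 (dime, 10¢): balance = 10¢
Coin 2 (dime, 10¢): balance = 20¢
Coin 3 (quarter, 25¢): balance = 45¢
Coin 4 (quarter, 25¢): balance = 70¢
  → balance >= price → DISPENSE, change = 70 - 60 = 10¢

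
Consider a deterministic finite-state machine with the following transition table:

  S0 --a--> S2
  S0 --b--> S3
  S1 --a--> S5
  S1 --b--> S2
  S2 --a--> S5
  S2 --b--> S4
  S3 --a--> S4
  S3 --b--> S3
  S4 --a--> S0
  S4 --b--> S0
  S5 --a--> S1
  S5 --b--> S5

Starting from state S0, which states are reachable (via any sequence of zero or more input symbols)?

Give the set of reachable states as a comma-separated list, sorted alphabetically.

Answer: S0, S1, S2, S3, S4, S5

Derivation:
BFS from S0:
  visit S0: S0--a-->S2 (new), S0--b-->S3 (new)
  visit S2: S2--a-->S5 (new), S2--b-->S4 (new)
  visit S3: S3--a-->S4 (seen), S3--b-->S3 (seen)
  visit S5: S5--a-->S1 (new), S5--b-->S5 (seen)
  visit S4: S4--a-->S0 (seen), S4--b-->S0 (seen)
  visit S1: S1--a-->S5 (seen), S1--b-->S2 (seen)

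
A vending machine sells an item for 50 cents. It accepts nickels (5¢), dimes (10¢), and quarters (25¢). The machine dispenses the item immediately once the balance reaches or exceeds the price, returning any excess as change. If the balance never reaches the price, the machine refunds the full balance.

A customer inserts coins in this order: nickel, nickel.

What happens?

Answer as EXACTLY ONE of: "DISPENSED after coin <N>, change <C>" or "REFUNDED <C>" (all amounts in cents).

Price: 50¢
Coin 1 (nickel, 5¢): balance = 5¢
Coin 2 (nickel, 5¢): balance = 10¢
All coins inserted, balance 10¢ < price 50¢ → REFUND 10¢

Answer: REFUNDED 10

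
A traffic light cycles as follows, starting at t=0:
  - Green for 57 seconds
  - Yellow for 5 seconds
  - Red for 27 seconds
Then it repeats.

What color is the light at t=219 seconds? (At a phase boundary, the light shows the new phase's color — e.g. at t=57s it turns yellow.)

Answer: green

Derivation:
Cycle length = 57 + 5 + 27 = 89s
t = 219, phase_t = 219 mod 89 = 41
41 < 57 (green end) → GREEN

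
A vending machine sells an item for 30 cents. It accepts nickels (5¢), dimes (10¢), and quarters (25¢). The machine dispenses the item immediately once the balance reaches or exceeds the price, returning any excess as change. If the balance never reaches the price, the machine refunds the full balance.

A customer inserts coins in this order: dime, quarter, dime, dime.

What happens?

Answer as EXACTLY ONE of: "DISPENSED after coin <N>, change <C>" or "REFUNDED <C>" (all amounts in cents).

Price: 30¢
Coin 1 (dime, 10¢): balance = 10¢
Coin 2 (quarter, 25¢): balance = 35¢
  → balance >= price → DISPENSE, change = 35 - 30 = 5¢

Answer: DISPENSED after coin 2, change 5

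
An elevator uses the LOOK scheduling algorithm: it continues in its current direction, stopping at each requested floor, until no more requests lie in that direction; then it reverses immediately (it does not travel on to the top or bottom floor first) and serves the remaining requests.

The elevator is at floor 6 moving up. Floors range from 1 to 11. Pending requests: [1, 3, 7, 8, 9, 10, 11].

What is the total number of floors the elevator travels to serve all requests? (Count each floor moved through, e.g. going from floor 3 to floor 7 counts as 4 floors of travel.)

Answer: 15

Derivation:
Start at floor 6 moving up, LOOK stop order: [7, 8, 9, 10, 11, 3, 1]
  6 → 7: |7-6| = 1, total = 1
  7 → 8: |8-7| = 1, total = 2
  8 → 9: |9-8| = 1, total = 3
  9 → 10: |10-9| = 1, total = 4
  10 → 11: |11-10| = 1, total = 5
  11 → 3: |3-11| = 8, total = 13
  3 → 1: |1-3| = 2, total = 15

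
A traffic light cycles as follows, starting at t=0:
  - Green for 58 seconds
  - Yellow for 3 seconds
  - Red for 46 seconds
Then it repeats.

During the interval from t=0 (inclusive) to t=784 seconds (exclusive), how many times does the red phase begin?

Cycle = 58+3+46 = 107s
red phase starts at t = k*107 + 61 for k=0,1,2,...
Need k*107+61 < 784 → k < 6.757
k ∈ {0, ..., 6} → 7 starts

Answer: 7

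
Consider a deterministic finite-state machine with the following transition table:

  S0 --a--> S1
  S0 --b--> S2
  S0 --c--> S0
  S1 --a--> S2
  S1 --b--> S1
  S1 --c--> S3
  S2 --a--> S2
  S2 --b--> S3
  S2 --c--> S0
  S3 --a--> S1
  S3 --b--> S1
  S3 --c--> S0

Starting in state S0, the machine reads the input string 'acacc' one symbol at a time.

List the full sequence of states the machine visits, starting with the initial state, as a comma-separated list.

Start: S0
  read 'a': S0 --a--> S1
  read 'c': S1 --c--> S3
  read 'a': S3 --a--> S1
  read 'c': S1 --c--> S3
  read 'c': S3 --c--> S0

Answer: S0, S1, S3, S1, S3, S0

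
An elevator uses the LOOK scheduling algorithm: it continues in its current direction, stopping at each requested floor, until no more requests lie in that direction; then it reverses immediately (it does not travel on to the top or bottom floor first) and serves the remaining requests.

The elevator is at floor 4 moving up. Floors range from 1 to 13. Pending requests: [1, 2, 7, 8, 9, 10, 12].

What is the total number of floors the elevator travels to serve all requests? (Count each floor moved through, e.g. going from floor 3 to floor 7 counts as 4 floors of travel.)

Answer: 19

Derivation:
Start at floor 4 moving up, LOOK stop order: [7, 8, 9, 10, 12, 2, 1]
  4 → 7: |7-4| = 3, total = 3
  7 → 8: |8-7| = 1, total = 4
  8 → 9: |9-8| = 1, total = 5
  9 → 10: |10-9| = 1, total = 6
  10 → 12: |12-10| = 2, total = 8
  12 → 2: |2-12| = 10, total = 18
  2 → 1: |1-2| = 1, total = 19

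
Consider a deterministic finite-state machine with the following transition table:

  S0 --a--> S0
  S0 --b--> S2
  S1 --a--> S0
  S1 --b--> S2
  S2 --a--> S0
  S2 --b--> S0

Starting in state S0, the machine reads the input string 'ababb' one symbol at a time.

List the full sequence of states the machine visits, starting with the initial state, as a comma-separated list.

Answer: S0, S0, S2, S0, S2, S0

Derivation:
Start: S0
  read 'a': S0 --a--> S0
  read 'b': S0 --b--> S2
  read 'a': S2 --a--> S0
  read 'b': S0 --b--> S2
  read 'b': S2 --b--> S0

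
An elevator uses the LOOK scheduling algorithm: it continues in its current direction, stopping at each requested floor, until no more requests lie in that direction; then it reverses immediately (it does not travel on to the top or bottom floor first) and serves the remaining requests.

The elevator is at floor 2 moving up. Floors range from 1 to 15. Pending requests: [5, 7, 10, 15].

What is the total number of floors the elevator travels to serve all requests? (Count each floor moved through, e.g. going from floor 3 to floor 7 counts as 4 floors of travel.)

Start at floor 2 moving up, LOOK stop order: [5, 7, 10, 15]
  2 → 5: |5-2| = 3, total = 3
  5 → 7: |7-5| = 2, total = 5
  7 → 10: |10-7| = 3, total = 8
  10 → 15: |15-10| = 5, total = 13

Answer: 13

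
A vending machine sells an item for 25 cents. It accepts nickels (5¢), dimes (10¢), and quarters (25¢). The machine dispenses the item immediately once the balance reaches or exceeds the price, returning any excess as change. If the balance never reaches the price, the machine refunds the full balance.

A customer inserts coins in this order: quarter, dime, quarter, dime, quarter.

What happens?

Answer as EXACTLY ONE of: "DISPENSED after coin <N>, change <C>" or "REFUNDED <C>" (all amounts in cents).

Answer: DISPENSED after coin 1, change 0

Derivation:
Price: 25¢
Coin 1 (quarter, 25¢): balance = 25¢
  → balance >= price → DISPENSE, change = 25 - 25 = 0¢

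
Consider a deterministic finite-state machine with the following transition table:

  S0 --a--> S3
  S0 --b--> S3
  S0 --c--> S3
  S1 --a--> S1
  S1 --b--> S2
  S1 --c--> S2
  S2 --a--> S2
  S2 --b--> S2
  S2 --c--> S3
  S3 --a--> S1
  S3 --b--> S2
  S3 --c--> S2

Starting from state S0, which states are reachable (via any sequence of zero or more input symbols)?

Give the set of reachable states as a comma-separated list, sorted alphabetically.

BFS from S0:
  visit S0: S0--a-->S3 (new), S0--b-->S3 (seen), S0--c-->S3 (seen)
  visit S3: S3--a-->S1 (new), S3--b-->S2 (new), S3--c-->S2 (seen)
  visit S1: S1--a-->S1 (seen), S1--b-->S2 (seen), S1--c-->S2 (seen)
  visit S2: S2--a-->S2 (seen), S2--b-->S2 (seen), S2--c-->S3 (seen)

Answer: S0, S1, S2, S3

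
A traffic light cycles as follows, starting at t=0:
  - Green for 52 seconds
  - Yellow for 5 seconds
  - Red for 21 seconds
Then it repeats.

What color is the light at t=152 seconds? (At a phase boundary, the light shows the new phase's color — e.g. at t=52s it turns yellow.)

Answer: red

Derivation:
Cycle length = 52 + 5 + 21 = 78s
t = 152, phase_t = 152 mod 78 = 74
74 >= 57 → RED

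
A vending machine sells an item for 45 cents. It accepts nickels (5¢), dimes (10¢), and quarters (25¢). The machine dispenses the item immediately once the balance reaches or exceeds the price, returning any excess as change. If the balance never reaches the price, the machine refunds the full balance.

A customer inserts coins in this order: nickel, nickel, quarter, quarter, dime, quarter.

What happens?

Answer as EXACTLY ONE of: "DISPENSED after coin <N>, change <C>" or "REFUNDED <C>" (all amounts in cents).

Answer: DISPENSED after coin 4, change 15

Derivation:
Price: 45¢
Coin 1 (nickel, 5¢): balance = 5¢
Coin 2 (nickel, 5¢): balance = 10¢
Coin 3 (quarter, 25¢): balance = 35¢
Coin 4 (quarter, 25¢): balance = 60¢
  → balance >= price → DISPENSE, change = 60 - 45 = 15¢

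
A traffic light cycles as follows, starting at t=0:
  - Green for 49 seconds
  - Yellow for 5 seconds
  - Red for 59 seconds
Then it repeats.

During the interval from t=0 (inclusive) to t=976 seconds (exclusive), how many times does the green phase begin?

Answer: 9

Derivation:
Cycle = 49+5+59 = 113s
green phase starts at t = k*113 + 0 for k=0,1,2,...
Need k*113+0 < 976 → k < 8.637
k ∈ {0, ..., 8} → 9 starts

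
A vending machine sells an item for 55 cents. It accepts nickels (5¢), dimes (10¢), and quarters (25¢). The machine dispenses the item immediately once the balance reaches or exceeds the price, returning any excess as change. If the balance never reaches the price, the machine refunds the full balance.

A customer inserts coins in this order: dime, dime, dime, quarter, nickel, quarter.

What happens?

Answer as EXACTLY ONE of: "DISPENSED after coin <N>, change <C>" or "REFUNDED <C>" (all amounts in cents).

Answer: DISPENSED after coin 4, change 0

Derivation:
Price: 55¢
Coin 1 (dime, 10¢): balance = 10¢
Coin 2 (dime, 10¢): balance = 20¢
Coin 3 (dime, 10¢): balance = 30¢
Coin 4 (quarter, 25¢): balance = 55¢
  → balance >= price → DISPENSE, change = 55 - 55 = 0¢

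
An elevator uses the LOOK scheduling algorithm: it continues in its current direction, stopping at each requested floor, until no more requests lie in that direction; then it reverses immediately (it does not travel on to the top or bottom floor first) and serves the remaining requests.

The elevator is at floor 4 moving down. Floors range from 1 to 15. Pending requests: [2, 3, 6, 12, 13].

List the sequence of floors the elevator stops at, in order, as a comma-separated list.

Answer: 3, 2, 6, 12, 13

Derivation:
Current: 4, moving DOWN
Serve below first (descending): [3, 2]
Then reverse, serve above (ascending): [6, 12, 13]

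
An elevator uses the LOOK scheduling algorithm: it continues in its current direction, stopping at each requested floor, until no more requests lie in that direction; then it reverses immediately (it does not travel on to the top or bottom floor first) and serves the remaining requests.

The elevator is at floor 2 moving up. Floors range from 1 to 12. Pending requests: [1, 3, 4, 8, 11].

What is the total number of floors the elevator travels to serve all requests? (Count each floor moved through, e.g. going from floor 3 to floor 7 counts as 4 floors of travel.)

Start at floor 2 moving up, LOOK stop order: [3, 4, 8, 11, 1]
  2 → 3: |3-2| = 1, total = 1
  3 → 4: |4-3| = 1, total = 2
  4 → 8: |8-4| = 4, total = 6
  8 → 11: |11-8| = 3, total = 9
  11 → 1: |1-11| = 10, total = 19

Answer: 19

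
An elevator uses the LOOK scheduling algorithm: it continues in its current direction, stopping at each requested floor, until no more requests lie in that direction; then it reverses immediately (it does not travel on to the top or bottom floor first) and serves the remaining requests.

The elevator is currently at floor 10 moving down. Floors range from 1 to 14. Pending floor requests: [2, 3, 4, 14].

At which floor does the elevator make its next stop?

Answer: 4

Derivation:
Current floor: 10, direction: down
Requests above: [14]
Requests below: [2, 3, 4]
Moving down and requests lie below → nearest below is max([2, 3, 4]) = 4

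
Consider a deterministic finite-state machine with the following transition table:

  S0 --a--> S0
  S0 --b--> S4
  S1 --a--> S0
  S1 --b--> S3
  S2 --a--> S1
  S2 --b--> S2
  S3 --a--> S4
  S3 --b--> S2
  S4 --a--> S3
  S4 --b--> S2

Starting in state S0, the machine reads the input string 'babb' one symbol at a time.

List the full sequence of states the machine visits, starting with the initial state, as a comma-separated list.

Answer: S0, S4, S3, S2, S2

Derivation:
Start: S0
  read 'b': S0 --b--> S4
  read 'a': S4 --a--> S3
  read 'b': S3 --b--> S2
  read 'b': S2 --b--> S2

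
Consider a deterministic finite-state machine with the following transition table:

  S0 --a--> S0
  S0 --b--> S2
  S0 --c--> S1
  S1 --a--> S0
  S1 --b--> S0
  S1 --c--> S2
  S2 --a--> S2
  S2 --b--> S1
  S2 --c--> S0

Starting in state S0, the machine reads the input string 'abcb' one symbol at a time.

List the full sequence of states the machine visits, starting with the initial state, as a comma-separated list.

Answer: S0, S0, S2, S0, S2

Derivation:
Start: S0
  read 'a': S0 --a--> S0
  read 'b': S0 --b--> S2
  read 'c': S2 --c--> S0
  read 'b': S0 --b--> S2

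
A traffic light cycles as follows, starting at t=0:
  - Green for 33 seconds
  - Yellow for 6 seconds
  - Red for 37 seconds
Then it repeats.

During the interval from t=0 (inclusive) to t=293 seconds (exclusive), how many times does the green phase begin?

Answer: 4

Derivation:
Cycle = 33+6+37 = 76s
green phase starts at t = k*76 + 0 for k=0,1,2,...
Need k*76+0 < 293 → k < 3.855
k ∈ {0, ..., 3} → 4 starts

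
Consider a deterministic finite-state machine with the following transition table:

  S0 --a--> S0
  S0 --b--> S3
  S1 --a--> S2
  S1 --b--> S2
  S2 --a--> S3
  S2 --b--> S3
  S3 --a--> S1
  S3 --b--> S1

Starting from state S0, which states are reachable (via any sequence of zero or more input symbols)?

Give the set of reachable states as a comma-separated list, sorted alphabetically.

BFS from S0:
  visit S0: S0--a-->S0 (seen), S0--b-->S3 (new)
  visit S3: S3--a-->S1 (new), S3--b-->S1 (seen)
  visit S1: S1--a-->S2 (new), S1--b-->S2 (seen)
  visit S2: S2--a-->S3 (seen), S2--b-->S3 (seen)

Answer: S0, S1, S2, S3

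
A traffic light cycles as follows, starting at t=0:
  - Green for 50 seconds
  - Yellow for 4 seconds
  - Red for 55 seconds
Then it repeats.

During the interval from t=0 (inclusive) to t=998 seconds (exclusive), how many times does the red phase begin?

Answer: 9

Derivation:
Cycle = 50+4+55 = 109s
red phase starts at t = k*109 + 54 for k=0,1,2,...
Need k*109+54 < 998 → k < 8.661
k ∈ {0, ..., 8} → 9 starts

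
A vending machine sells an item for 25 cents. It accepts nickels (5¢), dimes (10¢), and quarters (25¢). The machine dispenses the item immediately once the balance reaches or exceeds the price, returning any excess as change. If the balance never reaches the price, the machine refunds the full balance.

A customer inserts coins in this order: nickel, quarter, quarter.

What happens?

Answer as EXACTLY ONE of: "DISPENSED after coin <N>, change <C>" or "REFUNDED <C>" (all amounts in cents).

Price: 25¢
Coin 1 (nickel, 5¢): balance = 5¢
Coin 2 (quarter, 25¢): balance = 30¢
  → balance >= price → DISPENSE, change = 30 - 25 = 5¢

Answer: DISPENSED after coin 2, change 5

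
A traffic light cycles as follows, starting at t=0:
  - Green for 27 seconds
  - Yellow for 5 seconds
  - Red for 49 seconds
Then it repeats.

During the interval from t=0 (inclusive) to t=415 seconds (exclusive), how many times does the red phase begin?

Answer: 5

Derivation:
Cycle = 27+5+49 = 81s
red phase starts at t = k*81 + 32 for k=0,1,2,...
Need k*81+32 < 415 → k < 4.728
k ∈ {0, ..., 4} → 5 starts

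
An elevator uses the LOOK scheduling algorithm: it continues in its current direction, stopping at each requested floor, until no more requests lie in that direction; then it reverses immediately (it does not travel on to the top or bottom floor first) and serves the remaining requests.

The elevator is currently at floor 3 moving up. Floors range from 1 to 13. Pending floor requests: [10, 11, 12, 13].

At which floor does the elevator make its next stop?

Current floor: 3, direction: up
Requests above: [10, 11, 12, 13]
Requests below: []
Moving up and requests lie above → nearest above is min([10, 11, 12, 13]) = 10

Answer: 10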